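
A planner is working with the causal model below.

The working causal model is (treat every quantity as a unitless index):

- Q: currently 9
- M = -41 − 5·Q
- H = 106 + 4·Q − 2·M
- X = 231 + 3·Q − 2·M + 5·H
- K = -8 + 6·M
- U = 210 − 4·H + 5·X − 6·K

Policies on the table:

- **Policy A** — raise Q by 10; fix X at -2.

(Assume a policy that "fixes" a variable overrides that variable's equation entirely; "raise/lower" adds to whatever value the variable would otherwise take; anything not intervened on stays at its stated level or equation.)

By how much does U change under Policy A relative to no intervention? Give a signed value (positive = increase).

Baseline:
  Q = 9
  M = -41 − 5·9 = -86
  H = 106 + 4·9 − 2·(-86) = 314
  X = 231 + 3·9 − 2·(-86) + 5·314 = 2000
  K = -8 + 6·(-86) = -524
  U = 210 − 4·314 + 5·2000 − 6·(-524) = 12098
Policy A (Q + 10, X := -2):
  Q = 9 + 10 = 19
  M = -41 − 5·19 = -136
  H = 106 + 4·19 − 2·(-136) = 454
  X = -2
  K = -8 + 6·(-136) = -824
  U = 210 − 4·454 + 5·(-2) − 6·(-824) = 3328
Change in U: 3328 − 12098 = -8770

-8770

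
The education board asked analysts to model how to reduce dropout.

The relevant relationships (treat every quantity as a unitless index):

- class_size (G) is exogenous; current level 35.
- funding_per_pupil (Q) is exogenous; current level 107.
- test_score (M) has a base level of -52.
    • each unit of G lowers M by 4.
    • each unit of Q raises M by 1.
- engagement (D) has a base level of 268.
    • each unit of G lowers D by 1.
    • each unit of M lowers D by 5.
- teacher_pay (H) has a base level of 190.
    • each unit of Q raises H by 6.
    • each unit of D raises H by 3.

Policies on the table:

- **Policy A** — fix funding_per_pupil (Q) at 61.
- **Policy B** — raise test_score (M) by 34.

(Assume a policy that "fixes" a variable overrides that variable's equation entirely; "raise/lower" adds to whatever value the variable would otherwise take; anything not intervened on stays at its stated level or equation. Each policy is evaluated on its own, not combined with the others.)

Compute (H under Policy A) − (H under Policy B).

Policy A (Q := 61):
  G = 35
  Q = 61
  M = -52 − 4·35 + 61 = -131
  D = 268 − 35 − 5·(-131) = 888
  H = 190 + 6·61 + 3·888 = 3220
Policy B (M + 34):
  G = 35
  Q = 107
  M = -52 − 4·35 + 107 (+34 from intervention) = -51
  D = 268 − 35 − 5·(-51) = 488
  H = 190 + 6·107 + 3·488 = 2296
H: 3220 − 2296 = 924

924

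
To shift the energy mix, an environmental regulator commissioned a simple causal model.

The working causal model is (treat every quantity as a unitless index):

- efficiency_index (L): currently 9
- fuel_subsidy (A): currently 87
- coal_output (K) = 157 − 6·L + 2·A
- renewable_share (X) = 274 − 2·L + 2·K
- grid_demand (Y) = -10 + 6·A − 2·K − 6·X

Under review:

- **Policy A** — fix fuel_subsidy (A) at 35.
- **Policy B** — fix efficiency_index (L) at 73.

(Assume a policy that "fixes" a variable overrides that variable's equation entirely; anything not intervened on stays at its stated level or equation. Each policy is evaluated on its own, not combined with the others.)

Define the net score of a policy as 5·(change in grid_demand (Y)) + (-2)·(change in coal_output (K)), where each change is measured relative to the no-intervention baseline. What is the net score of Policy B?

Baseline:
  L = 9
  A = 87
  K = 157 − 6·9 + 2·87 = 277
  X = 274 − 2·9 + 2·277 = 810
  Y = -10 + 6·87 − 2·277 − 6·810 = -4902
Policy B (L := 73):
  L = 73
  A = 87
  K = 157 − 6·73 + 2·87 = -107
  X = 274 − 2·73 + 2·(-107) = -86
  Y = -10 + 6·87 − 2·(-107) − 6·(-86) = 1242
ΔY = 1242 − (-4902) = 6144; ΔK = -107 − 277 = -384
Score = 5·6144 + (-2)·(-384) = 31488

31488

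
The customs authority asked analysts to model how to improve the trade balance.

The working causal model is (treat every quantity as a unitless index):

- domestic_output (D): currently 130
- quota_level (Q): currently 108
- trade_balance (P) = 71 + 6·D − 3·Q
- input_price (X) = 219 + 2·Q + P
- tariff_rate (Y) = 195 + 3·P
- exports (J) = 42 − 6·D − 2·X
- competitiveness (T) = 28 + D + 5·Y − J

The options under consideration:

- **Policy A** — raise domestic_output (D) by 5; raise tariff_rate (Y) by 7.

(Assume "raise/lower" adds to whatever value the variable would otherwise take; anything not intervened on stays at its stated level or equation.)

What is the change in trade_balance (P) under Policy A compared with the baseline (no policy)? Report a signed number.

30

Baseline:
  D = 130
  Q = 108
  P = 71 + 6·130 − 3·108 = 527
Policy A (D + 5, Y + 7):
  D = 130 + 5 = 135
  Q = 108
  P = 71 + 6·135 − 3·108 = 557
Change in P: 557 − 527 = 30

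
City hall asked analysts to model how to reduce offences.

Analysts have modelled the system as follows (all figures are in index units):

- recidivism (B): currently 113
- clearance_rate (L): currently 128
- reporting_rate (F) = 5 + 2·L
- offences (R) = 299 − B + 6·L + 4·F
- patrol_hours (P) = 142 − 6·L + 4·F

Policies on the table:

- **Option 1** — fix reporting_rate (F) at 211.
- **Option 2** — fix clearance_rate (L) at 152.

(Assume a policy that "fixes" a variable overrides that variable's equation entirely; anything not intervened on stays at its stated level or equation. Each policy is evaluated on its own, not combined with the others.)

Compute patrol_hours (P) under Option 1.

Option 1 (F := 211):
  L = 128
  F = 211
  P = 142 − 6·128 + 4·211 = 218

218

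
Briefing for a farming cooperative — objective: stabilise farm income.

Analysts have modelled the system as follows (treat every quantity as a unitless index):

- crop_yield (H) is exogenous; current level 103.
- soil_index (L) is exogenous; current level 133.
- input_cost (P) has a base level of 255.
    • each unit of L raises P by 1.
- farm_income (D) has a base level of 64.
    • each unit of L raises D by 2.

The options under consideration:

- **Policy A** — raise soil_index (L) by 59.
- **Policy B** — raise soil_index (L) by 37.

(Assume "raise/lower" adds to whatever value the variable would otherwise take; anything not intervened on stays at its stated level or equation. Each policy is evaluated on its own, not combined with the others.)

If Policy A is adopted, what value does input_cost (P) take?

Policy A (L + 59):
  L = 133 + 59 = 192
  P = 255 + 192 = 447

447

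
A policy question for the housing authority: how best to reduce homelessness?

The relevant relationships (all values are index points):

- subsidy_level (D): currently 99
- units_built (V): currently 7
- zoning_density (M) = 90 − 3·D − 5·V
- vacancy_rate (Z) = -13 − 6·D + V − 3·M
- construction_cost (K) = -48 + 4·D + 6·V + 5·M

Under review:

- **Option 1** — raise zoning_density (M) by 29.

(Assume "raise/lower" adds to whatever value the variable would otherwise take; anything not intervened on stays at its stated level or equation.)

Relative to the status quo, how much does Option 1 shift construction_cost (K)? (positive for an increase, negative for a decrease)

145

Baseline:
  D = 99
  V = 7
  M = 90 − 3·99 − 5·7 = -242
  K = -48 + 4·99 + 6·7 + 5·(-242) = -820
Option 1 (M + 29):
  D = 99
  V = 7
  M = 90 − 3·99 − 5·7 (+29 from intervention) = -213
  K = -48 + 4·99 + 6·7 + 5·(-213) = -675
Change in K: -675 − (-820) = 145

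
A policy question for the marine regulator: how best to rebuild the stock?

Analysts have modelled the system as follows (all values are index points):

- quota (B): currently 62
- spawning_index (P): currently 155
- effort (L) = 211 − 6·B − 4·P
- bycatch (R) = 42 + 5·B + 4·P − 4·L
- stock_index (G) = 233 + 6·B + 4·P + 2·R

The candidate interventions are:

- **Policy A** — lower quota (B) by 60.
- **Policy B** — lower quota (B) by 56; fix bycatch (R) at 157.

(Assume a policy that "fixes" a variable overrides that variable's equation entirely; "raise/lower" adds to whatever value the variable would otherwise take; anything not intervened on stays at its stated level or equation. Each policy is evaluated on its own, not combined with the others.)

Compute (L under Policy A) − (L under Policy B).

24

Policy A (B − 60):
  B = 62 − 60 = 2
  P = 155
  L = 211 − 6·2 − 4·155 = -421
Policy B (B − 56, R := 157):
  B = 62 − 56 = 6
  P = 155
  L = 211 − 6·6 − 4·155 = -445
L: -421 − (-445) = 24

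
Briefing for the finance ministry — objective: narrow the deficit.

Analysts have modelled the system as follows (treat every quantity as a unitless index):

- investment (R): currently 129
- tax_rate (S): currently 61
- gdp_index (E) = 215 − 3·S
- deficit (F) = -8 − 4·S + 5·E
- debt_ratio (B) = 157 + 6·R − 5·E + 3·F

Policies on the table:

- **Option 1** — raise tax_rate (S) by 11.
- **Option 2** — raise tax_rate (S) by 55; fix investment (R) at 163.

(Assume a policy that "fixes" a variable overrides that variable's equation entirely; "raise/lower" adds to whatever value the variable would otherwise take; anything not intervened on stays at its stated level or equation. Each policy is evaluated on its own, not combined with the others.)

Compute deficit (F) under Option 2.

-1137

Option 2 (S + 55, R := 163):
  S = 61 + 55 = 116
  E = 215 − 3·116 = -133
  F = -8 − 4·116 + 5·(-133) = -1137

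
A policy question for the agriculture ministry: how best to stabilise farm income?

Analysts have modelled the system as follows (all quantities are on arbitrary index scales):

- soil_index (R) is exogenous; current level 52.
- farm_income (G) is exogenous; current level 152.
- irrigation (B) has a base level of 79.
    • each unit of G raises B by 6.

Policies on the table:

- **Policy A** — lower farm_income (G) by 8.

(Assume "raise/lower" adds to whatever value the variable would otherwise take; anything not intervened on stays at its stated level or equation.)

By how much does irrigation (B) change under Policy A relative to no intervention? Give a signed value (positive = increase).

Baseline:
  G = 152
  B = 79 + 6·152 = 991
Policy A (G − 8):
  G = 152 − 8 = 144
  B = 79 + 6·144 = 943
Change in B: 943 − 991 = -48

-48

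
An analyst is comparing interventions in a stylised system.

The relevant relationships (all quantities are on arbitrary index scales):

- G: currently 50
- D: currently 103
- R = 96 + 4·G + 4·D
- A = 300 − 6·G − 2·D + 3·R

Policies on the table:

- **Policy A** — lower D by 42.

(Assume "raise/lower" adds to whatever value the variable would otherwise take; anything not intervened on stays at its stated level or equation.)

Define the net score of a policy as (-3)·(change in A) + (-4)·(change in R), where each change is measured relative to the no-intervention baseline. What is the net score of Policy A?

1932

Baseline:
  G = 50
  D = 103
  R = 96 + 4·50 + 4·103 = 708
  A = 300 − 6·50 − 2·103 + 3·708 = 1918
Policy A (D − 42):
  G = 50
  D = 103 − 42 = 61
  R = 96 + 4·50 + 4·61 = 540
  A = 300 − 6·50 − 2·61 + 3·540 = 1498
ΔA = 1498 − 1918 = -420; ΔR = 540 − 708 = -168
Score = (-3)·(-420) + (-4)·(-168) = 1932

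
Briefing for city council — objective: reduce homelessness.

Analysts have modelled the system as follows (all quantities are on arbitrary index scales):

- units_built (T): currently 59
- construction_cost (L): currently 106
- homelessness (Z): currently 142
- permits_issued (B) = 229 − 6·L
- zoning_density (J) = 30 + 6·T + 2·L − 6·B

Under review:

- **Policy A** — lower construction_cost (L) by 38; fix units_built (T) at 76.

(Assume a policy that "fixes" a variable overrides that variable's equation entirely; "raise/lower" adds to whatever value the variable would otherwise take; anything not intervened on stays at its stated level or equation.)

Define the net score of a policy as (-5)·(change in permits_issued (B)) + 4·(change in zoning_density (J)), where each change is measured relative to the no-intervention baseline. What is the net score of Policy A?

Baseline:
  T = 59
  L = 106
  B = 229 − 6·106 = -407
  J = 30 + 6·59 + 2·106 − 6·(-407) = 3038
Policy A (L − 38, T := 76):
  T = 76
  L = 106 − 38 = 68
  B = 229 − 6·68 = -179
  J = 30 + 6·76 + 2·68 − 6·(-179) = 1696
ΔB = -179 − (-407) = 228; ΔJ = 1696 − 3038 = -1342
Score = (-5)·228 + 4·(-1342) = -6508

-6508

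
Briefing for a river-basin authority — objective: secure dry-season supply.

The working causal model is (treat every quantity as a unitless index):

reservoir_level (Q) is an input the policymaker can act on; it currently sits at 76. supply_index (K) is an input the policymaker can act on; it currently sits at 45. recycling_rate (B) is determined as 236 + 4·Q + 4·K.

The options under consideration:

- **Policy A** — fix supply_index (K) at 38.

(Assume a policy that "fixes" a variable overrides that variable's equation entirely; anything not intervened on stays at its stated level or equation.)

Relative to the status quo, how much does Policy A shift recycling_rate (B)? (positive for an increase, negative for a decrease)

Baseline:
  Q = 76
  K = 45
  B = 236 + 4·76 + 4·45 = 720
Policy A (K := 38):
  Q = 76
  K = 38
  B = 236 + 4·76 + 4·38 = 692
Change in B: 692 − 720 = -28

-28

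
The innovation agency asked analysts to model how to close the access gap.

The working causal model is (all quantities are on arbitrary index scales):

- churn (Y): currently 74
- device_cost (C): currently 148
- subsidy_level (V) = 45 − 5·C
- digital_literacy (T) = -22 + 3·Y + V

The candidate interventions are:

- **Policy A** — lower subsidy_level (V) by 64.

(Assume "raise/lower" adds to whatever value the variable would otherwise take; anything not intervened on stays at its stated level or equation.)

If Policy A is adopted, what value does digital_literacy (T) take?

-559

Policy A (V − 64):
  Y = 74
  C = 148
  V = 45 − 5·148 (−64 from intervention) = -759
  T = -22 + 3·74 + (-759) = -559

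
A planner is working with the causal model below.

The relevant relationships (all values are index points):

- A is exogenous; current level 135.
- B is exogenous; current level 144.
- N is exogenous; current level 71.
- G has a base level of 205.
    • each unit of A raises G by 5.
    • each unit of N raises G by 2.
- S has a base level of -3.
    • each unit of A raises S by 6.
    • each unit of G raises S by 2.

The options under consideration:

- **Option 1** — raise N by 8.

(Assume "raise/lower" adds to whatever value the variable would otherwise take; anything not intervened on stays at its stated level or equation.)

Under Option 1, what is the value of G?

Option 1 (N + 8):
  A = 135
  N = 71 + 8 = 79
  G = 205 + 5·135 + 2·79 = 1038

1038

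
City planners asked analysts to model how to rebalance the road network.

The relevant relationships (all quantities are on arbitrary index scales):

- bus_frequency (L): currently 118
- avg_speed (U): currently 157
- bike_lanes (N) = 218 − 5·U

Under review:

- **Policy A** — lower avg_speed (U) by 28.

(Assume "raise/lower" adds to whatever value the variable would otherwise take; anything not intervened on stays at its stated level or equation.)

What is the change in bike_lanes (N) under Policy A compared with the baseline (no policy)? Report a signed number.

140

Baseline:
  U = 157
  N = 218 − 5·157 = -567
Policy A (U − 28):
  U = 157 − 28 = 129
  N = 218 − 5·129 = -427
Change in N: -427 − (-567) = 140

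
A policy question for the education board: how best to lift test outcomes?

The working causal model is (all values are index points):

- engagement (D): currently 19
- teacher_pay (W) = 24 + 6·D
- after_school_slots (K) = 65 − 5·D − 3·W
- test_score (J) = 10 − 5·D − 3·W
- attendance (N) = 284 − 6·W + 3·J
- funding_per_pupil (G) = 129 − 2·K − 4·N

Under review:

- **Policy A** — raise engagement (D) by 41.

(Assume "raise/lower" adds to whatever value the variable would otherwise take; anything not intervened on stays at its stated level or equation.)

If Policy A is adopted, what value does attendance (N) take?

-6346

Policy A (D + 41):
  D = 19 + 41 = 60
  W = 24 + 6·60 = 384
  J = 10 − 5·60 − 3·384 = -1442
  N = 284 − 6·384 + 3·(-1442) = -6346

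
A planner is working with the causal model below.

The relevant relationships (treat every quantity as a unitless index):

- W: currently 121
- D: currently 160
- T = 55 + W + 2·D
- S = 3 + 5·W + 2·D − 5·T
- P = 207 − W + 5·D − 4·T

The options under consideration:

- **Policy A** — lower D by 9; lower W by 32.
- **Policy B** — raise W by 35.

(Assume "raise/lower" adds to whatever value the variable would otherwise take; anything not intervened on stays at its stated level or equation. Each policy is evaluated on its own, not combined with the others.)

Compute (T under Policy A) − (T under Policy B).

-85

Policy A (D − 9, W − 32):
  W = 121 − 32 = 89
  D = 160 − 9 = 151
  T = 55 + 89 + 2·151 = 446
Policy B (W + 35):
  W = 121 + 35 = 156
  D = 160
  T = 55 + 156 + 2·160 = 531
T: 446 − 531 = -85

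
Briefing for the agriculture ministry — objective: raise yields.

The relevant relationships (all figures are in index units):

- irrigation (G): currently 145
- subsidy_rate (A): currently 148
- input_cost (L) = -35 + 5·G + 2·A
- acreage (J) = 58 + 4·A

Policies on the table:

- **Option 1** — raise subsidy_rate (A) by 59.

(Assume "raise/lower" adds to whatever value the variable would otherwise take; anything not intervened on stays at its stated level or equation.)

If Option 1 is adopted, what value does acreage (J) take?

886

Option 1 (A + 59):
  A = 148 + 59 = 207
  J = 58 + 4·207 = 886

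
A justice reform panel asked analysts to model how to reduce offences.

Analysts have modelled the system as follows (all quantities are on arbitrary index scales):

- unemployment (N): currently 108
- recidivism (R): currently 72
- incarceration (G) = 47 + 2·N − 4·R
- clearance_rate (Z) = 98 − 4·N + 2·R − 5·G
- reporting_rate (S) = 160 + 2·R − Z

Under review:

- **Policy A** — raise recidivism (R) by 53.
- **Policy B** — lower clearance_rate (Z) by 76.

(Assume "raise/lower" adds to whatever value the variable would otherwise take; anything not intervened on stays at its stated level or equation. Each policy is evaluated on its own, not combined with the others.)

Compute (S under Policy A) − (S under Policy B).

Policy A (R + 53):
  N = 108
  R = 72 + 53 = 125
  G = 47 + 2·108 − 4·125 = -237
  Z = 98 − 4·108 + 2·125 − 5·(-237) = 1101
  S = 160 + 2·125 − 1101 = -691
Policy B (Z − 76):
  N = 108
  R = 72
  G = 47 + 2·108 − 4·72 = -25
  Z = 98 − 4·108 + 2·72 − 5·(-25) (−76 from intervention) = -141
  S = 160 + 2·72 − (-141) = 445
S: -691 − 445 = -1136

-1136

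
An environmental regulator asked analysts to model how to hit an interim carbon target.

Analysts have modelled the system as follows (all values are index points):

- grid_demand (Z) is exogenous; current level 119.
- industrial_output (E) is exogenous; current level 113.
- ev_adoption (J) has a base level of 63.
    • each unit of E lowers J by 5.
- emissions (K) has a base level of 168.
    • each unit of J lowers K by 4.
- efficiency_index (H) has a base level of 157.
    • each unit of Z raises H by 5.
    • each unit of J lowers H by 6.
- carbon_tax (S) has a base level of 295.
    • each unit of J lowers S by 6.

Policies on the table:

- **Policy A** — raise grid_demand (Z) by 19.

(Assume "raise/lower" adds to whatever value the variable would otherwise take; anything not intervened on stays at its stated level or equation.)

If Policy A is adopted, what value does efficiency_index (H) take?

Policy A (Z + 19):
  Z = 119 + 19 = 138
  E = 113
  J = 63 − 5·113 = -502
  H = 157 + 5·138 − 6·(-502) = 3859

3859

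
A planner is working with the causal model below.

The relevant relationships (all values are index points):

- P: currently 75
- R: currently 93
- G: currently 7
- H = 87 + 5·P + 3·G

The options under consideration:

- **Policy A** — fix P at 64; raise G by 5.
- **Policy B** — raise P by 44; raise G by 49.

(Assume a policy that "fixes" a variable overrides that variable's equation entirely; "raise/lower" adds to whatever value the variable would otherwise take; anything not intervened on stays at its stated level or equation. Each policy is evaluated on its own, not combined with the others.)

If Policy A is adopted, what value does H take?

Policy A (P := 64, G + 5):
  P = 64
  G = 7 + 5 = 12
  H = 87 + 5·64 + 3·12 = 443

443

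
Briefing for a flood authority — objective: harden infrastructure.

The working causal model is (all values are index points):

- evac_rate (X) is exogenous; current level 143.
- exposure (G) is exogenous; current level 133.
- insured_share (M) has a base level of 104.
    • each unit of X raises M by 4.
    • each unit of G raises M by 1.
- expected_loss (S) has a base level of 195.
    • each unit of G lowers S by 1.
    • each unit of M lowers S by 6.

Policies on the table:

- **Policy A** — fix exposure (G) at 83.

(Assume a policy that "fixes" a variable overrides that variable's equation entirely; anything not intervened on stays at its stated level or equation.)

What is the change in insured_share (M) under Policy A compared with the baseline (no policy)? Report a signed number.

Baseline:
  X = 143
  G = 133
  M = 104 + 4·143 + 133 = 809
Policy A (G := 83):
  X = 143
  G = 83
  M = 104 + 4·143 + 83 = 759
Change in M: 759 − 809 = -50

-50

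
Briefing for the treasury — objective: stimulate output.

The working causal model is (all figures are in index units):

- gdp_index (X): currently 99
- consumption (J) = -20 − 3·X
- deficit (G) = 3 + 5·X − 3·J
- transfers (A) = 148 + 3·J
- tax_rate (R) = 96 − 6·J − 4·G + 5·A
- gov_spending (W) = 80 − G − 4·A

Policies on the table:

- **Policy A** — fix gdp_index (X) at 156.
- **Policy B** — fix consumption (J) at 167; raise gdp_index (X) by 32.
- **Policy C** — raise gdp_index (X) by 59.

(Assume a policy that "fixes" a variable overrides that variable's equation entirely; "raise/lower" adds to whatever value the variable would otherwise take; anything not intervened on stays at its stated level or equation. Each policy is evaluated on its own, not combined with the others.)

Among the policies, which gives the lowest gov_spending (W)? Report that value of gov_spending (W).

-2673

Policy A (X := 156):
  X = 156
  J = -20 − 3·156 = -488
  G = 3 + 5·156 − 3·(-488) = 2247
  A = 148 + 3·(-488) = -1316
  W = 80 − 2247 − 4·(-1316) = 3097
Policy B (J := 167, X + 32):
  X = 99 + 32 = 131
  J = 167
  G = 3 + 5·131 − 3·167 = 157
  A = 148 + 3·167 = 649
  W = 80 − 157 − 4·649 = -2673
Policy C (X + 59):
  X = 99 + 59 = 158
  J = -20 − 3·158 = -494
  G = 3 + 5·158 − 3·(-494) = 2275
  A = 148 + 3·(-494) = -1334
  W = 80 − 2275 − 4·(-1334) = 3141
Comparing — Policy A: W=3097, Policy B: W=-2673, Policy C: W=3141. Lowest is -2673 (Policy B).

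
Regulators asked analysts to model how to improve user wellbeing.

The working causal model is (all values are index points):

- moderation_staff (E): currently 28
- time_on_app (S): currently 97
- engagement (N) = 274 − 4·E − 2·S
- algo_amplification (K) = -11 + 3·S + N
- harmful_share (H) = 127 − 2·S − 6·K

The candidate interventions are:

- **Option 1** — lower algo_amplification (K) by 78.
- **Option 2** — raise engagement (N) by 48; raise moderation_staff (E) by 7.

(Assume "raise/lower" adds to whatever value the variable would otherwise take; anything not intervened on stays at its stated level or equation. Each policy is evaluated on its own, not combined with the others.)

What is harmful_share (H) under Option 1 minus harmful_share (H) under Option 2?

588

Option 1 (K − 78):
  E = 28
  S = 97
  N = 274 − 4·28 − 2·97 = -32
  K = -11 + 3·97 + (-32) (−78 from intervention) = 170
  H = 127 − 2·97 − 6·170 = -1087
Option 2 (N + 48, E + 7):
  E = 28 + 7 = 35
  S = 97
  N = 274 − 4·35 − 2·97 (+48 from intervention) = -12
  K = -11 + 3·97 + (-12) = 268
  H = 127 − 2·97 − 6·268 = -1675
H: -1087 − (-1675) = 588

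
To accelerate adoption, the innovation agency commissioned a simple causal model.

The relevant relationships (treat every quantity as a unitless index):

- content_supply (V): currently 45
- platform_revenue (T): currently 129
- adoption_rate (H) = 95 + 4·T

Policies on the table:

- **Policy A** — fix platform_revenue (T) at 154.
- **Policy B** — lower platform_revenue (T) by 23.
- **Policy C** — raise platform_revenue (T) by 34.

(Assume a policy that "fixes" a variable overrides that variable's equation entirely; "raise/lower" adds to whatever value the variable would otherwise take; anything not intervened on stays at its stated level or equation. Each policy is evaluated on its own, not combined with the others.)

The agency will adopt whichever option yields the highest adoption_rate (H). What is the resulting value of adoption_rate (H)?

747

Policy A (T := 154):
  T = 154
  H = 95 + 4·154 = 711
Policy B (T − 23):
  T = 129 − 23 = 106
  H = 95 + 4·106 = 519
Policy C (T + 34):
  T = 129 + 34 = 163
  H = 95 + 4·163 = 747
Comparing — Policy A: H=711, Policy B: H=519, Policy C: H=747. Highest is 747 (Policy C).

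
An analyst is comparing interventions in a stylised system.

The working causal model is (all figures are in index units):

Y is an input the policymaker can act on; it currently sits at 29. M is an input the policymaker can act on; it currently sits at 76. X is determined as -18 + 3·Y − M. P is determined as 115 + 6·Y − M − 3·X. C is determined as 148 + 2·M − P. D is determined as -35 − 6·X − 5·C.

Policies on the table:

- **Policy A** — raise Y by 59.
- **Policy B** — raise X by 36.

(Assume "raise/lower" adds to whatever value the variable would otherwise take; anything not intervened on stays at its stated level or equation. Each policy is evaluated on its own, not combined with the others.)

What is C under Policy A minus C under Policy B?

Policy A (Y + 59):
  Y = 29 + 59 = 88
  M = 76
  X = -18 + 3·88 − 76 = 170
  P = 115 + 6·88 − 76 − 3·170 = 57
  C = 148 + 2·76 − 57 = 243
Policy B (X + 36):
  Y = 29
  M = 76
  X = -18 + 3·29 − 76 (+36 from intervention) = 29
  P = 115 + 6·29 − 76 − 3·29 = 126
  C = 148 + 2·76 − 126 = 174
C: 243 − 174 = 69

69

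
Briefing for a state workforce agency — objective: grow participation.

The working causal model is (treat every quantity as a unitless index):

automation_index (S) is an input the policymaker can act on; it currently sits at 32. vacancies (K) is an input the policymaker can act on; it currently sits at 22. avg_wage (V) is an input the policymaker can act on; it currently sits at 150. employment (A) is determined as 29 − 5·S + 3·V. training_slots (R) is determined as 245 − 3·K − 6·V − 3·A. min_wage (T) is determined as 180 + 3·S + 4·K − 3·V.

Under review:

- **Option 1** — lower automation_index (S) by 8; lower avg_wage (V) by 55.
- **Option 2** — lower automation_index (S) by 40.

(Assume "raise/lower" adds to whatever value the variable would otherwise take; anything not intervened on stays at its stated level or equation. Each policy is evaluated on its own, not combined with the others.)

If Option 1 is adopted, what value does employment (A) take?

Option 1 (S − 8, V − 55):
  S = 32 − 8 = 24
  V = 150 − 55 = 95
  A = 29 − 5·24 + 3·95 = 194

194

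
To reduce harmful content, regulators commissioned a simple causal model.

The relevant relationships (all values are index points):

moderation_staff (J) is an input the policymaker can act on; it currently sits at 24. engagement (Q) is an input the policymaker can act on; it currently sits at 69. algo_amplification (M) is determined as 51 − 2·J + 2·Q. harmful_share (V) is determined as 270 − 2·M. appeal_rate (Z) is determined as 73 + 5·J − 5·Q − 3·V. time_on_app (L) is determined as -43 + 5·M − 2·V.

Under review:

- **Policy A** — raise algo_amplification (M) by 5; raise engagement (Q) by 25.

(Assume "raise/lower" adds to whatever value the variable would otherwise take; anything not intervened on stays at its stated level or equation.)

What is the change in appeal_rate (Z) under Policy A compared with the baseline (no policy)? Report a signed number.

205

Baseline:
  J = 24
  Q = 69
  M = 51 − 2·24 + 2·69 = 141
  V = 270 − 2·141 = -12
  Z = 73 + 5·24 − 5·69 − 3·(-12) = -116
Policy A (M + 5, Q + 25):
  J = 24
  Q = 69 + 25 = 94
  M = 51 − 2·24 + 2·94 (+5 from intervention) = 196
  V = 270 − 2·196 = -122
  Z = 73 + 5·24 − 5·94 − 3·(-122) = 89
Change in Z: 89 − (-116) = 205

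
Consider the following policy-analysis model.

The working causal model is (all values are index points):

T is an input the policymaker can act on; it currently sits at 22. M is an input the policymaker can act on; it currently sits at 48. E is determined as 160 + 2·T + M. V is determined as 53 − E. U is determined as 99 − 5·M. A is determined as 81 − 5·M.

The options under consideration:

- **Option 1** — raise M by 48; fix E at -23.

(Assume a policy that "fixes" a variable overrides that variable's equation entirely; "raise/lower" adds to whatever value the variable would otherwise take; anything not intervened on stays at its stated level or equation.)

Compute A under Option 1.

-399

Option 1 (M + 48, E := -23):
  M = 48 + 48 = 96
  A = 81 − 5·96 = -399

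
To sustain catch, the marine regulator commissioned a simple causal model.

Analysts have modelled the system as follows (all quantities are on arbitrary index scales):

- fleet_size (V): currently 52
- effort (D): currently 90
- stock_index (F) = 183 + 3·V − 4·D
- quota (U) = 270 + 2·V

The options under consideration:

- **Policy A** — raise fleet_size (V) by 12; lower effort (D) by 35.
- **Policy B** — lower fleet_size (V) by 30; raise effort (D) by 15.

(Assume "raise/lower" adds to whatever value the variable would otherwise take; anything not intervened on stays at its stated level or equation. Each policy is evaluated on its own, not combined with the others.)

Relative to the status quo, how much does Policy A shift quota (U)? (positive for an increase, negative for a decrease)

Baseline:
  V = 52
  U = 270 + 2·52 = 374
Policy A (V + 12, D − 35):
  V = 52 + 12 = 64
  U = 270 + 2·64 = 398
Change in U: 398 − 374 = 24

24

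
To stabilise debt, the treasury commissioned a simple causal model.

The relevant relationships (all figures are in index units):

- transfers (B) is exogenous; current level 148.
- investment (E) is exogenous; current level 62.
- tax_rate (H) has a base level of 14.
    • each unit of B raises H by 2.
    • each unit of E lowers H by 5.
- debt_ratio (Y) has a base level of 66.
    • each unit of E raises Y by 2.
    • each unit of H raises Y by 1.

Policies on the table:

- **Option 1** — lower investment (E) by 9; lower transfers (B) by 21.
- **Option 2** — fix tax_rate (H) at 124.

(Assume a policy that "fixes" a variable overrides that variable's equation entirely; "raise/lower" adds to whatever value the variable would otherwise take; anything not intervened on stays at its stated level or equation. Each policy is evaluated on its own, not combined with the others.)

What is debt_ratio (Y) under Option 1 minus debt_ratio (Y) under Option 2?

Option 1 (E − 9, B − 21):
  B = 148 − 21 = 127
  E = 62 − 9 = 53
  H = 14 + 2·127 − 5·53 = 3
  Y = 66 + 2·53 + 3 = 175
Option 2 (H := 124):
  B = 148
  E = 62
  H = 124
  Y = 66 + 2·62 + 124 = 314
Y: 175 − 314 = -139

-139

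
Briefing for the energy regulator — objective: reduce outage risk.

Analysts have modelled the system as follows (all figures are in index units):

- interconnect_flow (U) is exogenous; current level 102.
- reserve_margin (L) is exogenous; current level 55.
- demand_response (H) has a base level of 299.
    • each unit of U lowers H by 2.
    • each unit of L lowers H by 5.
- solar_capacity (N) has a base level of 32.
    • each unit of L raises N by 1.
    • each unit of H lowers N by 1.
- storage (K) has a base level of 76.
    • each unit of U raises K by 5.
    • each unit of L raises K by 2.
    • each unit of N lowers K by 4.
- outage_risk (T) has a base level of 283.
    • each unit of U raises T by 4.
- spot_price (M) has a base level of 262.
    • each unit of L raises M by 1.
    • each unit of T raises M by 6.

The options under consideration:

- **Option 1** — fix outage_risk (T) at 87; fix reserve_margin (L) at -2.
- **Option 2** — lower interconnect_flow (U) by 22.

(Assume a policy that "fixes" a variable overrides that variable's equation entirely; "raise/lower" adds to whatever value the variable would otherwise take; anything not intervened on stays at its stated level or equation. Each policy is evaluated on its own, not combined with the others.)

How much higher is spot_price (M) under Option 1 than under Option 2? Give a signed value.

-3153

Option 1 (T := 87, L := -2):
  U = 102
  L = -2
  T = 87
  M = 262 + (-2) + 6·87 = 782
Option 2 (U − 22):
  U = 102 − 22 = 80
  L = 55
  T = 283 + 4·80 = 603
  M = 262 + 55 + 6·603 = 3935
M: 782 − 3935 = -3153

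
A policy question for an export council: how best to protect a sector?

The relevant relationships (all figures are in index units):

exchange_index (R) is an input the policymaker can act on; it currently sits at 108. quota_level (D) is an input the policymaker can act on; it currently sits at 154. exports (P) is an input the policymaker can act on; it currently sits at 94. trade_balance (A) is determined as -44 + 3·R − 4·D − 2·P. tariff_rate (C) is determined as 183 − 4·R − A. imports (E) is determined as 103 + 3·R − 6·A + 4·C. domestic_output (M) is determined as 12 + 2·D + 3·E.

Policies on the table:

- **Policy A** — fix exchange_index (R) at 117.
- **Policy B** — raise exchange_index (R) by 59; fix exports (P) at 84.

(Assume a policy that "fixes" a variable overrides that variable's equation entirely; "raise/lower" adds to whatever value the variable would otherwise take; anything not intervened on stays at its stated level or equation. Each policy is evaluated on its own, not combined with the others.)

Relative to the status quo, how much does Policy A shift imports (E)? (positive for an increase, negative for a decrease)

Baseline:
  R = 108
  D = 154
  P = 94
  A = -44 + 3·108 − 4·154 − 2·94 = -524
  C = 183 − 4·108 − (-524) = 275
  E = 103 + 3·108 − 6·(-524) + 4·275 = 4671
Policy A (R := 117):
  R = 117
  D = 154
  P = 94
  A = -44 + 3·117 − 4·154 − 2·94 = -497
  C = 183 − 4·117 − (-497) = 212
  E = 103 + 3·117 − 6·(-497) + 4·212 = 4284
Change in E: 4284 − 4671 = -387

-387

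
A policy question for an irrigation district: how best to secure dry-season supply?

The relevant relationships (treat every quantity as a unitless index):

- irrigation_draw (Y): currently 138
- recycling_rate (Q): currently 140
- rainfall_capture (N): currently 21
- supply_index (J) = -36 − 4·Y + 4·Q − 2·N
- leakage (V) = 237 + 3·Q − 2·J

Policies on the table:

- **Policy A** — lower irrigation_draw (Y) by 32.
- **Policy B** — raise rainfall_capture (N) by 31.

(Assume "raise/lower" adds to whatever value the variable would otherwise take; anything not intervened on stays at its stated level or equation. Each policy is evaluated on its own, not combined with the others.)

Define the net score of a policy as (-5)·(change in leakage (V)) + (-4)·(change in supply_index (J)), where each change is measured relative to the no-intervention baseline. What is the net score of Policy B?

-372

Baseline:
  Y = 138
  Q = 140
  N = 21
  J = -36 − 4·138 + 4·140 − 2·21 = -70
  V = 237 + 3·140 − 2·(-70) = 797
Policy B (N + 31):
  Y = 138
  Q = 140
  N = 21 + 31 = 52
  J = -36 − 4·138 + 4·140 − 2·52 = -132
  V = 237 + 3·140 − 2·(-132) = 921
ΔV = 921 − 797 = 124; ΔJ = -132 − (-70) = -62
Score = (-5)·124 + (-4)·(-62) = -372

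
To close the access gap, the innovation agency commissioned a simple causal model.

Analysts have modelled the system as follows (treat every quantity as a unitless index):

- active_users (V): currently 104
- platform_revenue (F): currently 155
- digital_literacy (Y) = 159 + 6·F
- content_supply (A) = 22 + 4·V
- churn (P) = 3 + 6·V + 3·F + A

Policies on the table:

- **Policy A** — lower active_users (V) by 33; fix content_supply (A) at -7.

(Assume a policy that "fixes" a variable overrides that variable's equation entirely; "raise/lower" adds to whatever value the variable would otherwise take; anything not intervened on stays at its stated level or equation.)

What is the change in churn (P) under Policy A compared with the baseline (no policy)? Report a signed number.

-643

Baseline:
  V = 104
  F = 155
  A = 22 + 4·104 = 438
  P = 3 + 6·104 + 3·155 + 438 = 1530
Policy A (V − 33, A := -7):
  V = 104 − 33 = 71
  F = 155
  A = -7
  P = 3 + 6·71 + 3·155 + (-7) = 887
Change in P: 887 − 1530 = -643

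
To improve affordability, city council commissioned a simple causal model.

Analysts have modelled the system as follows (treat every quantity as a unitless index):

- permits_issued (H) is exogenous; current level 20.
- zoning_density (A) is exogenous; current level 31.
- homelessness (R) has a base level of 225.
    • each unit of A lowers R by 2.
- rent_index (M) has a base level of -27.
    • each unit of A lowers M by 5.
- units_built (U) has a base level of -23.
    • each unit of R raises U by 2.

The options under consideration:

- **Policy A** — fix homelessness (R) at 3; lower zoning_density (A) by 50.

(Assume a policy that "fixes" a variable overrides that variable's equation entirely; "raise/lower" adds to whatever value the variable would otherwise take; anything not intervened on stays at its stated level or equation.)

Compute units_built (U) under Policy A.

Policy A (R := 3, A − 50):
  A = 31 − 50 = -19
  R = 3
  U = -23 + 2·3 = -17

-17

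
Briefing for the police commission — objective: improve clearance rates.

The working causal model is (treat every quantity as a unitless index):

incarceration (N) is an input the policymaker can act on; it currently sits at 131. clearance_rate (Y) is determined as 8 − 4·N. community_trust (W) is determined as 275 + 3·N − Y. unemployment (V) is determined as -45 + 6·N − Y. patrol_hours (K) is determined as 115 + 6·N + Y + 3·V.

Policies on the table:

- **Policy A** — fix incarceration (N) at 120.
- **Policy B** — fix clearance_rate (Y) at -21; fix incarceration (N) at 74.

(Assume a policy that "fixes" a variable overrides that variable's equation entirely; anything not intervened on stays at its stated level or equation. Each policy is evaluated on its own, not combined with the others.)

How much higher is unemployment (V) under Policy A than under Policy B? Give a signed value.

727

Policy A (N := 120):
  N = 120
  Y = 8 − 4·120 = -472
  V = -45 + 6·120 − (-472) = 1147
Policy B (Y := -21, N := 74):
  N = 74
  Y = -21
  V = -45 + 6·74 − (-21) = 420
V: 1147 − 420 = 727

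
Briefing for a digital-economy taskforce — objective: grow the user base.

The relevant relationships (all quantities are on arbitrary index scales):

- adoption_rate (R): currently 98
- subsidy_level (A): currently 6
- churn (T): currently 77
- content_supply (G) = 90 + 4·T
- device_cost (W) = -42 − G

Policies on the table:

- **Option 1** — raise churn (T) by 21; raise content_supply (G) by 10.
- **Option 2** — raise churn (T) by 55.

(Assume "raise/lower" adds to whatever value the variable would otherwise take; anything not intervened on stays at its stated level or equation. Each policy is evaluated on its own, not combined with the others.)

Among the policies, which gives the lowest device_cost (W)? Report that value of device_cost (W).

Option 1 (T + 21, G + 10):
  T = 77 + 21 = 98
  G = 90 + 4·98 (+10 from intervention) = 492
  W = -42 − 492 = -534
Option 2 (T + 55):
  T = 77 + 55 = 132
  G = 90 + 4·132 = 618
  W = -42 − 618 = -660
Comparing — Option 1: W=-534, Option 2: W=-660. Lowest is -660 (Option 2).

-660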